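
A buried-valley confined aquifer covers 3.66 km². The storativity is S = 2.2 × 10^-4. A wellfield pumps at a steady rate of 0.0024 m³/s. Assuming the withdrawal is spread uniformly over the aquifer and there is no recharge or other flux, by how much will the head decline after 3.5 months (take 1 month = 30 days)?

A = 3.66 km² = 3.66 × 10^6 m²
Q = 0.0024 m³/s = 207.4 m³/d
t = 3.5 months = 105 d
ΔV = Q × t = 207.4 m³/d × 105 d = 21770 m³
Δh = ΔV / (S × A) = 21770 / (2.2 × 10^-4 × 3.66 × 10^6) = 27.04 m

Δh ≈ 27 m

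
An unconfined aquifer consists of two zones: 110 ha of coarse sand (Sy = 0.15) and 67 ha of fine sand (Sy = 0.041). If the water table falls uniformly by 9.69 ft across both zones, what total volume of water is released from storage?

ΔV ≈ 5.68 × 10^5 m³

A₁ = 110 ha = 1.1 × 10^6 m²; A₂ = 67 ha = 6.7 × 10^5 m²
Δh = 9.69 ft = 2.954 m
ΔV₁ = 0.15 × 1.1 × 10^6 × 2.954 = 4.873 × 10^5 m³
ΔV₂ = 0.041 × 6.7 × 10^5 × 2.954 = 81130 m³
ΔV = ΔV₁ + ΔV₂ = 5.685 × 10^5 m³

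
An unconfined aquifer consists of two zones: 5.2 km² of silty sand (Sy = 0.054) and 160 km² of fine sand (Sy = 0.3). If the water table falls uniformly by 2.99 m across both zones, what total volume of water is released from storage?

ΔV ≈ 1.44 × 10^8 m³

A₁ = 5.2 km² = 5.2 × 10^6 m²; A₂ = 160 km² = 1.6 × 10^8 m²
ΔV₁ = 0.054 × 5.2 × 10^6 × 2.99 = 8.396 × 10^5 m³
ΔV₂ = 0.3 × 1.6 × 10^8 × 2.99 = 1.435 × 10^8 m³
ΔV = ΔV₁ + ΔV₂ = 1.444 × 10^8 m³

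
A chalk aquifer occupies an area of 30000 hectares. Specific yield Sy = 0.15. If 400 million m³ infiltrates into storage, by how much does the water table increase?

A = 30000 hectares = 3 × 10^8 m²
ΔV = 400 million m³ = 4 × 10^8 m³
Δh = ΔV / (Sy × A) = 4 × 10^8 m³ / (0.15 × 3 × 10^8 m²) = 8.889 m

Δh ≈ 8.89 m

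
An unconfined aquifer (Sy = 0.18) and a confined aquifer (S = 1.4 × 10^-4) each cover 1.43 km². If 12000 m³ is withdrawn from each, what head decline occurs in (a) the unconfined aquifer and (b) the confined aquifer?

A = 1.43 km² = 1.43 × 10^6 m²
Unconfined: Δh_u = ΔV/(Sy·A) = 12000/(0.18 × 1.43 × 10^6) = 0.04662 m
Confined: Δh_c = ΔV/(S·A) = 12000/(1.4 × 10^-4 × 1.43 × 10^6) = 59.94 m

Δh_u ≈ 0.0466 m; Δh_c ≈ 59.9 m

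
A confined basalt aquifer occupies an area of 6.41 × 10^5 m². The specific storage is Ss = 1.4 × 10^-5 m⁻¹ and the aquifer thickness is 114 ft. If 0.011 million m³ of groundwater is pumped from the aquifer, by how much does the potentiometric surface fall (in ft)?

b = 114 ft = 34.75 m
S = Ss × b = 1.4 × 10^-5 m⁻¹ × 34.75 m = 4.865 × 10^-4
ΔV = 0.011 million m³ = 11000 m³
Δh = ΔV / (S × A) = 11000 m³ / (4.865 × 10^-4 × 6.41 × 10^5 m²) = 35.28 m
Δh = 35.28 m = 115.7 ft

Δh ≈ 116 ft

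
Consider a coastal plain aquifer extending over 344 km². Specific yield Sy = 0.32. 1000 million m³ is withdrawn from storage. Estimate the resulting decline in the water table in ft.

Δh ≈ 29.8 ft

A = 344 km² = 3.44 × 10^8 m²
ΔV = 1000 million m³ = 1 × 10^9 m³
Δh = ΔV / (Sy × A) = 1 × 10^9 m³ / (0.32 × 3.44 × 10^8 m²) = 9.084 m
Δh = 9.084 m = 29.8 ft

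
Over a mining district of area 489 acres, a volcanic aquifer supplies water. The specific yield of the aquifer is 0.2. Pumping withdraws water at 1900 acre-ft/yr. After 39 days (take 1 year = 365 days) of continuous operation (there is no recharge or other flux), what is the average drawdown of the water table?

A = 489 acres = 1.979 × 10^6 m²
Q = 1900 acre-ft/yr = 6421 m³/d
ΔV = Q × t = 6421 m³/d × 39 d = 2.504 × 10^5 m³
Δh = ΔV / (Sy × A) = 2.504 × 10^5 / (0.2 × 1.979 × 10^6) = 0.6327 m

Δh ≈ 0.633 m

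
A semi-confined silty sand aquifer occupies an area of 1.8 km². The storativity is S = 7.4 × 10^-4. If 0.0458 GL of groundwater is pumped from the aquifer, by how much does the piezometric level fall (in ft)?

Δh ≈ 113 ft

A = 1.8 km² = 1.8 × 10^6 m²
ΔV = 0.0458 GL = 45800 m³
Δh = ΔV / (S × A) = 45800 m³ / (7.4 × 10^-4 × 1.8 × 10^6 m²) = 34.38 m
Δh = 34.38 m = 112.8 ft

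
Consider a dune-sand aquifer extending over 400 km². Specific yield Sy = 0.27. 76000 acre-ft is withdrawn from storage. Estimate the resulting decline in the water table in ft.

A = 400 km² = 4 × 10^8 m²
ΔV = 76000 acre-ft = 9.374 × 10^7 m³
Δh = ΔV / (Sy × A) = 9.374 × 10^7 m³ / (0.27 × 4 × 10^8 m²) = 0.868 m
Δh = 0.868 m = 2.848 ft

Δh ≈ 2.85 ft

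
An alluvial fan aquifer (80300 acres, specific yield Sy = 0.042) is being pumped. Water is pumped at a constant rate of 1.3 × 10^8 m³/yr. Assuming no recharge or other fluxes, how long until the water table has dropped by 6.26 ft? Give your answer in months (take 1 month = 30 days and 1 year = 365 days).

t ≈ 2.44 months

A = 80300 acres = 3.25 × 10^8 m²
Δh = 6.26 ft = 1.908 m
ΔV = Sy × A × Δh = 0.042 × 3.25 × 10^8 × 1.908 = 2.604 × 10^7 m³
Q = 1.3 × 10^8 m³/yr = 3.562 × 10^5 m³/d
t = ΔV / Q = 2.604 × 10^7 m³ / 3.562 × 10^5 m³/d = 73.12 d
t = 73.12 d ≈ 2.437 months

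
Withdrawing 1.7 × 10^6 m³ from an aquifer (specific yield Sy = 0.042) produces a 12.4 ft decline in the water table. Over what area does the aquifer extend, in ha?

A ≈ 1070 ha

Δh = 12.4 ft = 3.78 m
A = ΔV / (Sy × Δh) = 1.7 × 10^6 / (0.042 × 3.78) = 1.071 × 10^7 m²
A = 1.071 × 10^7 m² = 1071 ha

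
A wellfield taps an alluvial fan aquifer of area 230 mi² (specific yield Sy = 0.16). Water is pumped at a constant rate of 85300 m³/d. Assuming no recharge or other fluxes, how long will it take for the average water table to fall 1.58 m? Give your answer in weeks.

t ≈ 252 weeks

A = 230 mi² = 5.957 × 10^8 m²
ΔV = Sy × A × Δh = 0.16 × 5.957 × 10^8 × 1.58 = 1.506 × 10^8 m³
t = ΔV / Q = 1.506 × 10^8 m³ / 85300 m³/d = 1765 d
t = 1765 d ≈ 252.2 weeks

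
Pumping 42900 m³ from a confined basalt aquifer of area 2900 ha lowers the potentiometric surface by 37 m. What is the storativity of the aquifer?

S ≈ 4 × 10^-5

A = 2900 ha = 2.9 × 10^7 m²
S = ΔV / (A × Δh) = 42900 m³ / (2.9 × 10^7 m² × 37 m) = 3.998 × 10^-5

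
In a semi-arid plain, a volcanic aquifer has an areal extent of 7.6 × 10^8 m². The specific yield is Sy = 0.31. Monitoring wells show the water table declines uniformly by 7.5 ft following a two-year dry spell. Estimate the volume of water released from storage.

Δh = 7.5 ft = 2.286 m
ΔV = Sy × A × Δh = 0.31 × 7.6 × 10^8 m² × 2.286 m = 5.386 × 10^8 m³

ΔV ≈ 5.39 × 10^8 m³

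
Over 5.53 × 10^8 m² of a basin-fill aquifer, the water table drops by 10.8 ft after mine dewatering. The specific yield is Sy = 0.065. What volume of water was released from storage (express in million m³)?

Δh = 10.8 ft = 3.292 m
ΔV = Sy × A × Δh = 0.065 × 5.53 × 10^8 m² × 3.292 m = 1.183 × 10^8 m³
ΔV = 1.183 × 10^8 m³ = 118.3 million m³

ΔV ≈ 118 million m³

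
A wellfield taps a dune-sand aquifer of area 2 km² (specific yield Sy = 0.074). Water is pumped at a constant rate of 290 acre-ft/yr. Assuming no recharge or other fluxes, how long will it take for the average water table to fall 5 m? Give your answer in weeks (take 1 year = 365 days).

A = 2 km² = 2 × 10^6 m²
ΔV = Sy × A × Δh = 0.074 × 2 × 10^6 × 5 = 7.4 × 10^5 m³
Q = 290 acre-ft/yr = 980 m³/d
t = ΔV / Q = 7.4 × 10^5 m³ / 980 m³/d = 755.1 d
t = 755.1 d ≈ 107.9 weeks

t ≈ 108 weeks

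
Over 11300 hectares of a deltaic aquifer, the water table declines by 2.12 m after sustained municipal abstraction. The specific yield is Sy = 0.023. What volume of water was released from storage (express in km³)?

ΔV ≈ 0.00551 km³

A = 11300 hectares = 1.13 × 10^8 m²
ΔV = Sy × A × Δh = 0.023 × 1.13 × 10^8 m² × 2.12 m = 5.51 × 10^6 m³
ΔV = 5.51 × 10^6 m³ = 0.00551 km³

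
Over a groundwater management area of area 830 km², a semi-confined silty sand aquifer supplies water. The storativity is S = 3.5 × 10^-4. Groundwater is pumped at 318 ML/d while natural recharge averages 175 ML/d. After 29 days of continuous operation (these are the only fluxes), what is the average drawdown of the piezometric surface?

A = 830 km² = 8.3 × 10^8 m²
Net abstraction = 318 − 175 = 143 ML/d
Q_net = 143 ML/d = 1.43 × 10^5 m³/d
ΔV = Q × t = 1.43 × 10^5 m³/d × 29 d = 4.147 × 10^6 m³
Δh = ΔV / (S × A) = 4.147 × 10^6 / (3.5 × 10^-4 × 8.3 × 10^8) = 14.28 m

Δh ≈ 14.3 m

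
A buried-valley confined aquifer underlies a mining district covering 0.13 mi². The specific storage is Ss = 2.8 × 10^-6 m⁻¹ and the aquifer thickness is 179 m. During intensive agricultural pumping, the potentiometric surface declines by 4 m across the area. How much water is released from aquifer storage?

S = Ss × b = 2.8 × 10^-6 m⁻¹ × 179 m = 5.012 × 10^-4
A = 0.13 mi² = 3.367 × 10^5 m²
ΔV = S × A × Δh = 5.012 × 10^-4 × 3.367 × 10^5 m² × 4 m = 675 m³

ΔV ≈ 675 m³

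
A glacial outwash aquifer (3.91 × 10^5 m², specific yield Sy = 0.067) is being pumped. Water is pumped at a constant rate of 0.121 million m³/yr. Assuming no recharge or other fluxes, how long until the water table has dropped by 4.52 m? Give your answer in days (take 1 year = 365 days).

ΔV = Sy × A × Δh = 0.067 × 3.91 × 10^5 × 4.52 = 1.184 × 10^5 m³
Q = 0.121 million m³/yr = 331.5 m³/d
t = ΔV / Q = 1.184 × 10^5 m³ / 331.5 m³/d = 357.2 d

t ≈ 357 days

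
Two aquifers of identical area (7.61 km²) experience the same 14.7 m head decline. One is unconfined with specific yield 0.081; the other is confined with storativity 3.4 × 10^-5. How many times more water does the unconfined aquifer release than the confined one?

ΔV_u / ΔV_c ≈ 2380

A = 7.61 km² = 7.61 × 10^6 m²
Unconfined: ΔV_u = Sy × A × Δh = 0.081 × 7.61 × 10^6 × 14.7 = 9.061 × 10^6 m³
Confined: ΔV_c = S × A × Δh = 3.4 × 10^-5 × 7.61 × 10^6 × 14.7 = 3803 m³
Ratio = ΔV_u / ΔV_c = Sy / S = 0.081 / 3.4 × 10^-5 = 2382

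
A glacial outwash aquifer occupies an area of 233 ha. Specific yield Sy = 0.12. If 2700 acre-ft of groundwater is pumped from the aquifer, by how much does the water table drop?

Δh ≈ 11.9 m

A = 233 ha = 2.33 × 10^6 m²
ΔV = 2700 acre-ft = 3.33 × 10^6 m³
Δh = ΔV / (Sy × A) = 3.33 × 10^6 m³ / (0.12 × 2.33 × 10^6 m²) = 11.91 m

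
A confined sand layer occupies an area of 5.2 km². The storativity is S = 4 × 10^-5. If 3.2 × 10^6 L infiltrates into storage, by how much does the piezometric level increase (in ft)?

Δh ≈ 50.5 ft

A = 5.2 km² = 5.2 × 10^6 m²
ΔV = 3.2 × 10^6 L = 3200 m³
Δh = ΔV / (S × A) = 3200 m³ / (4 × 10^-5 × 5.2 × 10^6 m²) = 15.38 m
Δh = 15.38 m = 50.47 ft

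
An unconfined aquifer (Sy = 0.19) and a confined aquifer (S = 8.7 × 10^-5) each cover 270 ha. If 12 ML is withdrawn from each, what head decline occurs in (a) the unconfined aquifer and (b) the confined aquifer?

Δh_u ≈ 0.0234 m; Δh_c ≈ 51.1 m

A = 270 ha = 2.7 × 10^6 m²
ΔV = 12 ML = 12000 m³
Unconfined: Δh_u = ΔV/(Sy·A) = 12000/(0.19 × 2.7 × 10^6) = 0.02339 m
Confined: Δh_c = ΔV/(S·A) = 12000/(8.7 × 10^-5 × 2.7 × 10^6) = 51.09 m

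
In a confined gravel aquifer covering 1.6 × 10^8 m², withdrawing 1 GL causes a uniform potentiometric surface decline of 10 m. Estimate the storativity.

S ≈ 6.2 × 10^-4

ΔV = 1 GL = 1 × 10^6 m³
S = ΔV / (A × Δh) = 1 × 10^6 m³ / (1.6 × 10^8 m² × 10 m) = 6.25 × 10^-4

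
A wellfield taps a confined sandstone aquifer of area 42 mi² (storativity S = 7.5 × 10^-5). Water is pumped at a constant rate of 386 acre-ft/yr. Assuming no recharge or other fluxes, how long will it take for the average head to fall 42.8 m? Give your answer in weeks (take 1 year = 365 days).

A = 42 mi² = 1.088 × 10^8 m²
ΔV = S × A × Δh = 7.5 × 10^-5 × 1.088 × 10^8 × 42.8 = 3.492 × 10^5 m³
Q = 386 acre-ft/yr = 1304 m³/d
t = ΔV / Q = 3.492 × 10^5 m³ / 1304 m³/d = 267.7 d
t = 267.7 d ≈ 38.24 weeks

t ≈ 38.2 weeks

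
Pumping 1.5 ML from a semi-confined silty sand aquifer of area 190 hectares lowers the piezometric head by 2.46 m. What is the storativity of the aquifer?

S ≈ 3.2 × 10^-4

A = 190 hectares = 1.9 × 10^6 m²
ΔV = 1.5 ML = 1500 m³
S = ΔV / (A × Δh) = 1500 m³ / (1.9 × 10^6 m² × 2.46 m) = 3.209 × 10^-4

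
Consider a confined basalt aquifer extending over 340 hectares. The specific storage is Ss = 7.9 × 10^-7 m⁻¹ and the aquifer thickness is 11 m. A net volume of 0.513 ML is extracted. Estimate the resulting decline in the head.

S = Ss × b = 7.9 × 10^-7 m⁻¹ × 11 m = 8.69 × 10^-6
A = 340 hectares = 3.4 × 10^6 m²
ΔV = 0.513 ML = 513 m³
Δh = ΔV / (S × A) = 513 m³ / (8.69 × 10^-6 × 3.4 × 10^6 m²) = 17.36 m

Δh ≈ 17.4 m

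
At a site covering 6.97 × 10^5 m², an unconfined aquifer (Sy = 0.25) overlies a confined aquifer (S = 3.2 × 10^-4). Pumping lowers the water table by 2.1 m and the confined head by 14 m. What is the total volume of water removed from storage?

ΔV ≈ 3.69 × 10^5 m³

Unconfined: ΔV_u = Sy × A × Δh_u = 0.25 × 6.97 × 10^5 × 2.1 = 3.659 × 10^5 m³
Confined: ΔV_c = S × A × Δh_c = 3.2 × 10^-4 × 6.97 × 10^5 × 14 = 3123 m³
Total ΔV = 3.659 × 10^5 + 3123 = 3.69 × 10^5 m³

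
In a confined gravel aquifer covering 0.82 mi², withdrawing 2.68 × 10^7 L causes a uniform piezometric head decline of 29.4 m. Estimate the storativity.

A = 0.82 mi² = 2.124 × 10^6 m²
ΔV = 2.68 × 10^7 L = 26800 m³
S = ΔV / (A × Δh) = 26800 m³ / (2.124 × 10^6 m² × 29.4 m) = 4.292 × 10^-4

S ≈ 4.3 × 10^-4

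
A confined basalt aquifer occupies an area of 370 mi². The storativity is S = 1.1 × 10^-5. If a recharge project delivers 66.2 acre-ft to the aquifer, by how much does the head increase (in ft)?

A = 370 mi² = 9.583 × 10^8 m²
ΔV = 66.2 acre-ft = 81660 m³
Δh = ΔV / (S × A) = 81660 m³ / (1.1 × 10^-5 × 9.583 × 10^8 m²) = 7.746 m
Δh = 7.746 m = 25.41 ft

Δh ≈ 25.4 ft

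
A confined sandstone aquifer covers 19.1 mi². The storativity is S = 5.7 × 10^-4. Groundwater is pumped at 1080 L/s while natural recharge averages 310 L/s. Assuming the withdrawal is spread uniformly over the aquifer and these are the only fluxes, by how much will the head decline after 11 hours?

A = 19.1 mi² = 4.947 × 10^7 m²
Net abstraction = 1080 − 310 = 770 L/s
Q_net = 770 L/s = 66530 m³/d
t = 11 hours = 0.4583 d
ΔV = Q × t = 66530 m³/d × 0.4583 d = 30490 m³
Δh = ΔV / (S × A) = 30490 / (5.7 × 10^-4 × 4.947 × 10^7) = 1.081 m

Δh ≈ 1.08 m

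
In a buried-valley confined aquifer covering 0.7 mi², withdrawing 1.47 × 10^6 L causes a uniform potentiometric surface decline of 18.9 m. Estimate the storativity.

S ≈ 4.3 × 10^-5

A = 0.7 mi² = 1.813 × 10^6 m²
ΔV = 1.47 × 10^6 L = 1470 m³
S = ΔV / (A × Δh) = 1470 m³ / (1.813 × 10^6 m² × 18.9 m) = 4.29 × 10^-5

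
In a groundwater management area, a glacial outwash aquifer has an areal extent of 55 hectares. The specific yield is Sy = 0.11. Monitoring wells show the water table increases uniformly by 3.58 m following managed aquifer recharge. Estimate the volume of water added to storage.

ΔV ≈ 2.17 × 10^5 m³

A = 55 hectares = 5.5 × 10^5 m²
ΔV = Sy × A × Δh = 0.11 × 5.5 × 10^5 m² × 3.58 m = 2.166 × 10^5 m³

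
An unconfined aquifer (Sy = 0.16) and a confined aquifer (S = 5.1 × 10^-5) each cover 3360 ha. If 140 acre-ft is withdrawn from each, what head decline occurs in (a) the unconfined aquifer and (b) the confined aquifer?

A = 3360 ha = 3.36 × 10^7 m²
ΔV = 140 acre-ft = 1.727 × 10^5 m³
Unconfined: Δh_u = ΔV/(Sy·A) = 1.727 × 10^5/(0.16 × 3.36 × 10^7) = 0.03212 m
Confined: Δh_c = ΔV/(S·A) = 1.727 × 10^5/(5.1 × 10^-5 × 3.36 × 10^7) = 100.8 m

Δh_u ≈ 0.0321 m; Δh_c ≈ 101 m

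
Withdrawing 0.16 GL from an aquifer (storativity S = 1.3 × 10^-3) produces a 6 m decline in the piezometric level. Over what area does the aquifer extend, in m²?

ΔV = 0.16 GL = 1.6 × 10^5 m³
A = ΔV / (S × Δh) = 1.6 × 10^5 / (0.0013 × 6) = 2.051 × 10^7 m²

A ≈ 2.05 × 10^7 m²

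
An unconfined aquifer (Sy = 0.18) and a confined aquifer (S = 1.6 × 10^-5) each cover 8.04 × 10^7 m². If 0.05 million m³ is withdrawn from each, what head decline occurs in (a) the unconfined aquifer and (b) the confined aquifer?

ΔV = 0.05 million m³ = 50000 m³
Unconfined: Δh_u = ΔV/(Sy·A) = 50000/(0.18 × 8.04 × 10^7) = 0.003455 m
Confined: Δh_c = ΔV/(S·A) = 50000/(1.6 × 10^-5 × 8.04 × 10^7) = 38.87 m

Δh_u ≈ 0.00345 m; Δh_c ≈ 38.9 m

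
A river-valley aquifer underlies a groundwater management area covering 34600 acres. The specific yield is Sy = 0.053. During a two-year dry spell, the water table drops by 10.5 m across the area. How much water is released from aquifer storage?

ΔV ≈ 7.79 × 10^7 m³

A = 34600 acres = 1.4 × 10^8 m²
ΔV = Sy × A × Δh = 0.053 × 1.4 × 10^8 m² × 10.5 m = 7.792 × 10^7 m³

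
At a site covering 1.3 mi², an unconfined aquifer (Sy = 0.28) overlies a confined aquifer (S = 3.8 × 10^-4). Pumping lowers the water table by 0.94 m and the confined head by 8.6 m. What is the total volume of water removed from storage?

ΔV ≈ 8.97 × 10^5 m³

A = 1.3 mi² = 3.367 × 10^6 m²
Unconfined: ΔV_u = Sy × A × Δh_u = 0.28 × 3.367 × 10^6 × 0.94 = 8.862 × 10^5 m³
Confined: ΔV_c = S × A × Δh_c = 3.8 × 10^-4 × 3.367 × 10^6 × 8.6 = 11000 m³
Total ΔV = 8.862 × 10^5 + 11000 = 8.972 × 10^5 m³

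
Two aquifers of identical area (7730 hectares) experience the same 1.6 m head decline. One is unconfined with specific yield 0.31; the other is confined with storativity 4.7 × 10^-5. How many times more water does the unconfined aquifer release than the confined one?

ΔV_u / ΔV_c ≈ 6600

A = 7730 hectares = 7.73 × 10^7 m²
Unconfined: ΔV_u = Sy × A × Δh = 0.31 × 7.73 × 10^7 × 1.6 = 3.834 × 10^7 m³
Confined: ΔV_c = S × A × Δh = 4.7 × 10^-5 × 7.73 × 10^7 × 1.6 = 5813 m³
Ratio = ΔV_u / ΔV_c = Sy / S = 0.31 / 4.7 × 10^-5 = 6596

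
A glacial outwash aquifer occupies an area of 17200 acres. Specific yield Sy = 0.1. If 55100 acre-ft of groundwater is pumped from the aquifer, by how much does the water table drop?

A = 17200 acres = 6.961 × 10^7 m²
ΔV = 55100 acre-ft = 6.796 × 10^7 m³
Δh = ΔV / (Sy × A) = 6.796 × 10^7 m³ / (0.1 × 6.961 × 10^7 m²) = 9.764 m

Δh ≈ 9.76 m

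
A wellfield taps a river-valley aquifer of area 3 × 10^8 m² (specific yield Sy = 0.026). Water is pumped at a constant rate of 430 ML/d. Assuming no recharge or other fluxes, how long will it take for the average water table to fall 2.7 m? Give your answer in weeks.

ΔV = Sy × A × Δh = 0.026 × 3 × 10^8 × 2.7 = 2.106 × 10^7 m³
Q = 430 ML/d = 4.3 × 10^5 m³/d
t = ΔV / Q = 2.106 × 10^7 m³ / 4.3 × 10^5 m³/d = 48.98 d
t = 48.98 d ≈ 6.997 weeks

t ≈ 7 weeks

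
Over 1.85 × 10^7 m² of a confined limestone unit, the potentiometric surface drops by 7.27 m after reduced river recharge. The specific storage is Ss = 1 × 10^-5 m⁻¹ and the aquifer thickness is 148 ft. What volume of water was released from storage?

b = 148 ft = 45.11 m
S = Ss × b = 1 × 10^-5 m⁻¹ × 45.11 m = 4.511 × 10^-4
ΔV = S × A × Δh = 4.511 × 10^-4 × 1.85 × 10^7 m² × 7.27 m = 60670 m³

ΔV ≈ 60700 m³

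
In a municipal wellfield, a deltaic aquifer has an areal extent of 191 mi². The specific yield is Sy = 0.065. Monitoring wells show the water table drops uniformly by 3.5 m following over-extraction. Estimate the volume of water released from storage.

ΔV ≈ 1.13 × 10^8 m³

A = 191 mi² = 4.947 × 10^8 m²
ΔV = Sy × A × Δh = 0.065 × 4.947 × 10^8 m² × 3.5 m = 1.125 × 10^8 m³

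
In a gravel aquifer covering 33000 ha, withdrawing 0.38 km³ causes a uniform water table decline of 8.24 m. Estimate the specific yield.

Sy ≈ 0.14

A = 33000 ha = 3.3 × 10^8 m²
ΔV = 0.38 km³ = 3.8 × 10^8 m³
Sy = ΔV / (A × Δh) = 3.8 × 10^8 m³ / (3.3 × 10^8 m² × 8.24 m) = 0.1397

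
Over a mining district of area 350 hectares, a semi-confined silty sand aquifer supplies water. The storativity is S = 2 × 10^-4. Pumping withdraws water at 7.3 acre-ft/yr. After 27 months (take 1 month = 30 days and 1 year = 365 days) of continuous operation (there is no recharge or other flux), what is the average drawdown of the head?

Δh ≈ 28.5 m

A = 350 hectares = 3.5 × 10^6 m²
Q = 7.3 acre-ft/yr = 24.67 m³/d
t = 27 months = 810 d
ΔV = Q × t = 24.67 m³/d × 810 d = 19980 m³
Δh = ΔV / (S × A) = 19980 / (2 × 10^-4 × 3.5 × 10^6) = 28.55 m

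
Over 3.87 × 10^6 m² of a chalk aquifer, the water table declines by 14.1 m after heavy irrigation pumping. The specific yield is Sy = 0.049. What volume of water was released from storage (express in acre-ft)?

ΔV = Sy × A × Δh = 0.049 × 3.87 × 10^6 m² × 14.1 m = 2.674 × 10^6 m³
ΔV = 2.674 × 10^6 m³ = 2168 acre-ft

ΔV ≈ 2170 acre-ft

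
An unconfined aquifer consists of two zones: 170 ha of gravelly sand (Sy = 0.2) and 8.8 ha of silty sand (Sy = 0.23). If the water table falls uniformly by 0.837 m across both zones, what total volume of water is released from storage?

A₁ = 170 ha = 1.7 × 10^6 m²; A₂ = 8.8 ha = 88000 m²
ΔV₁ = 0.2 × 1.7 × 10^6 × 0.837 = 2.846 × 10^5 m³
ΔV₂ = 0.23 × 88000 × 0.837 = 16940 m³
ΔV = ΔV₁ + ΔV₂ = 3.015 × 10^5 m³

ΔV ≈ 3.02 × 10^5 m³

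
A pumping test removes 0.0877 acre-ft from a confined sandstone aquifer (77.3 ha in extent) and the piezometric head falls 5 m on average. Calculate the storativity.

S ≈ 2.8 × 10^-5

A = 77.3 ha = 7.73 × 10^5 m²
ΔV = 0.0877 acre-ft = 108.2 m³
S = ΔV / (A × Δh) = 108.2 m³ / (7.73 × 10^5 m² × 5 m) = 2.799 × 10^-5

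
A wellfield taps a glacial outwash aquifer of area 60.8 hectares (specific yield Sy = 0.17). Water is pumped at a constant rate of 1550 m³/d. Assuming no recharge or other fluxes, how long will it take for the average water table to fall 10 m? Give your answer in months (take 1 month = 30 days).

A = 60.8 hectares = 6.08 × 10^5 m²
ΔV = Sy × A × Δh = 0.17 × 6.08 × 10^5 × 10 = 1.034 × 10^6 m³
t = ΔV / Q = 1.034 × 10^6 m³ / 1550 m³/d = 666.8 d
t = 666.8 d ≈ 22.23 months

t ≈ 22.2 months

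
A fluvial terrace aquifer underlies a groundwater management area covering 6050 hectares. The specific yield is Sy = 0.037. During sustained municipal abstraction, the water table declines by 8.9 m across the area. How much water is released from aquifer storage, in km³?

ΔV ≈ 0.0199 km³

A = 6050 hectares = 6.05 × 10^7 m²
ΔV = Sy × A × Δh = 0.037 × 6.05 × 10^7 m² × 8.9 m = 1.992 × 10^7 m³
ΔV = 1.992 × 10^7 m³ = 0.01992 km³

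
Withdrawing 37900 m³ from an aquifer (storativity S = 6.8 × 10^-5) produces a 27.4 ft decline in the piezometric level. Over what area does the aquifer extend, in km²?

Δh = 27.4 ft = 8.352 m
A = ΔV / (S × Δh) = 37900 / (6.8 × 10^-5 × 8.352) = 6.674 × 10^7 m²
A = 6.674 × 10^7 m² = 66.74 km²

A ≈ 66.7 km²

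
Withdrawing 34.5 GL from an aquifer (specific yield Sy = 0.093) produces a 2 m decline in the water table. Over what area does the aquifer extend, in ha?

A ≈ 18500 ha

ΔV = 34.5 GL = 3.45 × 10^7 m³
A = ΔV / (Sy × Δh) = 3.45 × 10^7 / (0.093 × 2) = 1.855 × 10^8 m²
A = 1.855 × 10^8 m² = 18550 ha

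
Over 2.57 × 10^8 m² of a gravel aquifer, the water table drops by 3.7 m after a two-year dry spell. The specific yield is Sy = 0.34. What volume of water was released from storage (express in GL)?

ΔV = Sy × A × Δh = 0.34 × 2.57 × 10^8 m² × 3.7 m = 3.233 × 10^8 m³
ΔV = 3.233 × 10^8 m³ = 323.3 GL

ΔV ≈ 323 GL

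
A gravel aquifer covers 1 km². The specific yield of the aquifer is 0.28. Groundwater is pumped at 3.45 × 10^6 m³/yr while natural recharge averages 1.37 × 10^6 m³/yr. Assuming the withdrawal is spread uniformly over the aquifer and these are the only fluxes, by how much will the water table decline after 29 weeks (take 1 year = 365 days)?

A = 1 km² = 1 × 10^6 m²
Net abstraction = 3.45 × 10^6 − 1.37 × 10^6 = 2.08 × 10^6 m³/yr
Q_net = 2.08 × 10^6 m³/yr = 5699 m³/d
t = 29 weeks = 203 d
ΔV = Q × t = 5699 m³/d × 203 d = 1.157 × 10^6 m³
Δh = ΔV / (Sy × A) = 1.157 × 10^6 / (0.28 × 1 × 10^6) = 4.132 m

Δh ≈ 4.13 m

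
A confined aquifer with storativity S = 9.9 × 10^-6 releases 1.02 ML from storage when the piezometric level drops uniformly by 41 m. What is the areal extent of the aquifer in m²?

A ≈ 2.51 × 10^6 m²

ΔV = 1.02 ML = 1020 m³
A = ΔV / (S × Δh) = 1020 / (9.9 × 10^-6 × 41) = 2.513 × 10^6 m²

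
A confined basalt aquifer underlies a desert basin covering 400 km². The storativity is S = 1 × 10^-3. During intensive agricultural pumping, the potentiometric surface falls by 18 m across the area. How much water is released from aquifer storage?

A = 400 km² = 4 × 10^8 m²
ΔV = S × A × Δh = 0.001 × 4 × 10^8 m² × 18 m = 7.2 × 10^6 m³

ΔV ≈ 7.2 × 10^6 m³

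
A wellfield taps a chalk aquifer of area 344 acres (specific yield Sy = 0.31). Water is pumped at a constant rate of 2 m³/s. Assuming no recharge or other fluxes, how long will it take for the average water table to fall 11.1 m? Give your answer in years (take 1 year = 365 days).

A = 344 acres = 1.392 × 10^6 m²
ΔV = Sy × A × Δh = 0.31 × 1.392 × 10^6 × 11.1 = 4.79 × 10^6 m³
Q = 2 m³/s = 1.728 × 10^5 m³/d
t = ΔV / Q = 4.79 × 10^6 m³ / 1.728 × 10^5 m³/d = 27.72 d
t = 27.72 d ≈ 0.07595 years

t ≈ 0.0759 years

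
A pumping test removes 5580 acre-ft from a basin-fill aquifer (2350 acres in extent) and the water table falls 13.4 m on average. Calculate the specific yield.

A = 2350 acres = 9.51 × 10^6 m²
ΔV = 5580 acre-ft = 6.883 × 10^6 m³
Sy = ΔV / (A × Δh) = 6.883 × 10^6 m³ / (9.51 × 10^6 m² × 13.4 m) = 0.05401

Sy ≈ 0.054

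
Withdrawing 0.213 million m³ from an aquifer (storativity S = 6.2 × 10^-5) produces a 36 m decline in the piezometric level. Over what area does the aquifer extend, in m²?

ΔV = 0.213 million m³ = 2.13 × 10^5 m³
A = ΔV / (S × Δh) = 2.13 × 10^5 / (6.2 × 10^-5 × 36) = 9.543 × 10^7 m²

A ≈ 9.54 × 10^7 m²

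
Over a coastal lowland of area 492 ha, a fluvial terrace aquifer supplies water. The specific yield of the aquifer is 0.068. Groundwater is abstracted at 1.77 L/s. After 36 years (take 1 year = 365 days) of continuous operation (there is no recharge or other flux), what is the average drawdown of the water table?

A = 492 ha = 4.92 × 10^6 m²
Q = 1.77 L/s = 152.9 m³/d
t = 36 years = 13140 d
ΔV = Q × t = 152.9 m³/d × 13140 d = 2.009 × 10^6 m³
Δh = ΔV / (Sy × A) = 2.009 × 10^6 / (0.068 × 4.92 × 10^6) = 6.006 m

Δh ≈ 6.01 m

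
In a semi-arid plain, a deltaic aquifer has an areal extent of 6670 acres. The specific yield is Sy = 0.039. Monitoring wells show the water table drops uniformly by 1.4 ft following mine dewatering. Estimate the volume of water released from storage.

A = 6670 acres = 2.699 × 10^7 m²
Δh = 1.4 ft = 0.4267 m
ΔV = Sy × A × Δh = 0.039 × 2.699 × 10^7 m² × 0.4267 m = 4.492 × 10^5 m³

ΔV ≈ 4.49 × 10^5 m³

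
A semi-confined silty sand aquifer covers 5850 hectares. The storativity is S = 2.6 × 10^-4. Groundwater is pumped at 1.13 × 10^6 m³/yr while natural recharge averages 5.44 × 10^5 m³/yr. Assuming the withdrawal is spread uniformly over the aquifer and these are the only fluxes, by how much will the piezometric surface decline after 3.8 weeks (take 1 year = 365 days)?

A = 5850 hectares = 5.85 × 10^7 m²
Net abstraction = 1.13 × 10^6 − 5.44 × 10^5 = 5.86 × 10^5 m³/yr
Q_net = 5.86 × 10^5 m³/yr = 1605 m³/d
t = 3.8 weeks = 26.6 d
ΔV = Q × t = 1605 m³/d × 26.6 d = 42710 m³
Δh = ΔV / (S × A) = 42710 / (2.6 × 10^-4 × 5.85 × 10^7) = 2.808 m

Δh ≈ 2.81 m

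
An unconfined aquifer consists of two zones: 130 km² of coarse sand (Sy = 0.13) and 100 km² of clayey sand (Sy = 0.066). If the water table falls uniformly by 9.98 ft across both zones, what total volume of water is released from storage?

ΔV ≈ 7.15 × 10^7 m³

A₁ = 130 km² = 1.3 × 10^8 m²; A₂ = 100 km² = 1 × 10^8 m²
Δh = 9.98 ft = 3.042 m
ΔV₁ = 0.13 × 1.3 × 10^8 × 3.042 = 5.141 × 10^7 m³
ΔV₂ = 0.066 × 1 × 10^8 × 3.042 = 2.008 × 10^7 m³
ΔV = ΔV₁ + ΔV₂ = 7.148 × 10^7 m³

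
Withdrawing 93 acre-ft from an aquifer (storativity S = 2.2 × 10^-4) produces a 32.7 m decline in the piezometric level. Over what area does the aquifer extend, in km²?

ΔV = 93 acre-ft = 1.147 × 10^5 m³
A = ΔV / (S × Δh) = 1.147 × 10^5 / (2.2 × 10^-4 × 32.7) = 1.595 × 10^7 m²
A = 1.595 × 10^7 m² = 15.95 km²

A ≈ 15.9 km²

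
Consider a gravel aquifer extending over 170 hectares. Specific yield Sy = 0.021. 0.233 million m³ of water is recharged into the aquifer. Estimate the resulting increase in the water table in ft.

A = 170 hectares = 1.7 × 10^6 m²
ΔV = 0.233 million m³ = 2.33 × 10^5 m³
Δh = ΔV / (Sy × A) = 2.33 × 10^5 m³ / (0.021 × 1.7 × 10^6 m²) = 6.527 m
Δh = 6.527 m = 21.41 ft

Δh ≈ 21.4 ft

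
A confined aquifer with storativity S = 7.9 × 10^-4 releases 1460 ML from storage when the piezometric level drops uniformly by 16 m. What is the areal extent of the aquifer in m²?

ΔV = 1460 ML = 1.46 × 10^6 m³
A = ΔV / (S × Δh) = 1.46 × 10^6 / (7.9 × 10^-4 × 16) = 1.155 × 10^8 m²

A ≈ 1.16 × 10^8 m²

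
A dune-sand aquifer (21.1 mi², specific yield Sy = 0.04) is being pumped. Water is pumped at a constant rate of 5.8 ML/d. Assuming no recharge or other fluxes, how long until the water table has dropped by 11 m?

t ≈ 4150 days

A = 21.1 mi² = 5.465 × 10^7 m²
ΔV = Sy × A × Δh = 0.04 × 5.465 × 10^7 × 11 = 2.405 × 10^7 m³
Q = 5.8 ML/d = 5800 m³/d
t = ΔV / Q = 2.405 × 10^7 m³ / 5800 m³/d = 4146 d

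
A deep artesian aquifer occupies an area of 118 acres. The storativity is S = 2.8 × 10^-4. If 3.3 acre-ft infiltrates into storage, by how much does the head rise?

Δh ≈ 30.4 m

A = 118 acres = 4.775 × 10^5 m²
ΔV = 3.3 acre-ft = 4070 m³
Δh = ΔV / (S × A) = 4070 m³ / (2.8 × 10^-4 × 4.775 × 10^5 m²) = 30.44 m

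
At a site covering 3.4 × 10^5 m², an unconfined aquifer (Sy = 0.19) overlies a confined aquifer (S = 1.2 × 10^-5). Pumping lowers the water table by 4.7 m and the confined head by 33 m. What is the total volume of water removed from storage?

ΔV ≈ 3.04 × 10^5 m³

Unconfined: ΔV_u = Sy × A × Δh_u = 0.19 × 3.4 × 10^5 × 4.7 = 3.036 × 10^5 m³
Confined: ΔV_c = S × A × Δh_c = 1.2 × 10^-5 × 3.4 × 10^5 × 33 = 134.6 m³
Total ΔV = 3.036 × 10^5 + 134.6 = 3.038 × 10^5 m³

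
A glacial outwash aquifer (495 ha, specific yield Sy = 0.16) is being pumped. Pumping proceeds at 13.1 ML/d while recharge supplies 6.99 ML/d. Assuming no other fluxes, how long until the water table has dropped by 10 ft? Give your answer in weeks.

t ≈ 56.4 weeks

A = 495 ha = 4.95 × 10^6 m²
Δh = 10 ft = 3.048 m
ΔV = Sy × A × Δh = 0.16 × 4.95 × 10^6 × 3.048 = 2.414 × 10^6 m³
Net withdrawal = 13.1 − 6.99 = 6.11 ML/d = 6110 m³/d
t = ΔV / Q = 2.414 × 10^6 m³ / 6110 m³/d = 395.1 d
t = 395.1 d ≈ 56.44 weeks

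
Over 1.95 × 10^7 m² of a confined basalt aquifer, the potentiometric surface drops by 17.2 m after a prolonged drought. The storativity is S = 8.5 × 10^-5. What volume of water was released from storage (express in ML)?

ΔV ≈ 28.5 ML

ΔV = S × A × Δh = 8.5 × 10^-5 × 1.95 × 10^7 m² × 17.2 m = 28510 m³
ΔV = 28510 m³ = 28.51 ML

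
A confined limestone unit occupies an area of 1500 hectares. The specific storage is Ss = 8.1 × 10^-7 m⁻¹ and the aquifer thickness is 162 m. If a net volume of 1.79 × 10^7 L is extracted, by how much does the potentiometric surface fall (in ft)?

Δh ≈ 29.8 ft

S = Ss × b = 8.1 × 10^-7 m⁻¹ × 162 m = 1.312 × 10^-4
A = 1500 hectares = 1.5 × 10^7 m²
ΔV = 1.79 × 10^7 L = 17900 m³
Δh = ΔV / (S × A) = 17900 m³ / (1.312 × 10^-4 × 1.5 × 10^7 m²) = 9.094 m
Δh = 9.094 m = 29.84 ft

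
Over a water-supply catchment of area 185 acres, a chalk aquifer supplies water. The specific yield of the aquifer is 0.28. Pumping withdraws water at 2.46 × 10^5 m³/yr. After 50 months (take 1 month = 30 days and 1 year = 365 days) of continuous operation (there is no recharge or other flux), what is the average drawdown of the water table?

Δh ≈ 4.82 m

A = 185 acres = 7.487 × 10^5 m²
Q = 2.46 × 10^5 m³/yr = 674 m³/d
t = 50 months = 1500 d
ΔV = Q × t = 674 m³/d × 1500 d = 1.011 × 10^6 m³
Δh = ΔV / (Sy × A) = 1.011 × 10^6 / (0.28 × 7.487 × 10^5) = 4.823 m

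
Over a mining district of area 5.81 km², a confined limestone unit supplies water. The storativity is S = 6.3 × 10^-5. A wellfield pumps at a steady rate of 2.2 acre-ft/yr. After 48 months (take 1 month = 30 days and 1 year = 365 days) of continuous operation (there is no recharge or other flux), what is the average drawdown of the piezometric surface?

Δh ≈ 29.2 m

A = 5.81 km² = 5.81 × 10^6 m²
Q = 2.2 acre-ft/yr = 7.435 m³/d
t = 48 months = 1440 d
ΔV = Q × t = 7.435 m³/d × 1440 d = 10710 m³
Δh = ΔV / (S × A) = 10710 / (6.3 × 10^-5 × 5.81 × 10^6) = 29.25 m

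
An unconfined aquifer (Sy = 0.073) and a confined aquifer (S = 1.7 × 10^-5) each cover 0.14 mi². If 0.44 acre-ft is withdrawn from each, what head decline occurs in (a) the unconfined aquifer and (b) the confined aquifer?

Δh_u ≈ 0.0205 m; Δh_c ≈ 88 m

A = 0.14 mi² = 3.626 × 10^5 m²
ΔV = 0.44 acre-ft = 542.7 m³
Unconfined: Δh_u = ΔV/(Sy·A) = 542.7/(0.073 × 3.626 × 10^5) = 0.0205 m
Confined: Δh_c = ΔV/(S·A) = 542.7/(1.7 × 10^-5 × 3.626 × 10^5) = 88.05 m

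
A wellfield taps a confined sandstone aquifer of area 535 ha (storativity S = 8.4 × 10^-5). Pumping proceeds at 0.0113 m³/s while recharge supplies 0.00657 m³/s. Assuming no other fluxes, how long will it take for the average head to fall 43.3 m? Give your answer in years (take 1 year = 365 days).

A = 535 ha = 5.35 × 10^6 m²
ΔV = S × A × Δh = 8.4 × 10^-5 × 5.35 × 10^6 × 43.3 = 19460 m³
Net withdrawal = 0.0113 − 0.00657 = 0.00473 m³/s = 408.7 m³/d
t = ΔV / Q = 19460 m³ / 408.7 m³/d = 47.62 d
t = 47.62 d ≈ 0.1305 years

t ≈ 0.13 years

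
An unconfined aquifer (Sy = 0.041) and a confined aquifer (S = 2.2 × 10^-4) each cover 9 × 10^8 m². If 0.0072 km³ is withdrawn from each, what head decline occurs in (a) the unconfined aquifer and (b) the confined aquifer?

ΔV = 0.0072 km³ = 7.2 × 10^6 m³
Unconfined: Δh_u = ΔV/(Sy·A) = 7.2 × 10^6/(0.041 × 9 × 10^8) = 0.1951 m
Confined: Δh_c = ΔV/(S·A) = 7.2 × 10^6/(2.2 × 10^-4 × 9 × 10^8) = 36.36 m

Δh_u ≈ 0.195 m; Δh_c ≈ 36.4 m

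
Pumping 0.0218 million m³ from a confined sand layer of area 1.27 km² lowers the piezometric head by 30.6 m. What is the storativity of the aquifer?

A = 1.27 km² = 1.27 × 10^6 m²
ΔV = 0.0218 million m³ = 21800 m³
S = ΔV / (A × Δh) = 21800 m³ / (1.27 × 10^6 m² × 30.6 m) = 5.61 × 10^-4

S ≈ 5.6 × 10^-4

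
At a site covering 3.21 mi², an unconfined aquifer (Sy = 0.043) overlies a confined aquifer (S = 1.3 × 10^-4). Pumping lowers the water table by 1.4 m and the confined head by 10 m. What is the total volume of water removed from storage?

A = 3.21 mi² = 8.314 × 10^6 m²
Unconfined: ΔV_u = Sy × A × Δh_u = 0.043 × 8.314 × 10^6 × 1.4 = 5.005 × 10^5 m³
Confined: ΔV_c = S × A × Δh_c = 1.3 × 10^-4 × 8.314 × 10^6 × 10 = 10810 m³
Total ΔV = 5.005 × 10^5 + 10810 = 5.113 × 10^5 m³

ΔV ≈ 5.11 × 10^5 m³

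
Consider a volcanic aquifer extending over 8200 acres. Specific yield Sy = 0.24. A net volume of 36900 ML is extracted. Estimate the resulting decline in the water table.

A = 8200 acres = 3.318 × 10^7 m²
ΔV = 36900 ML = 3.69 × 10^7 m³
Δh = ΔV / (Sy × A) = 3.69 × 10^7 m³ / (0.24 × 3.318 × 10^7 m²) = 4.633 m

Δh ≈ 4.63 m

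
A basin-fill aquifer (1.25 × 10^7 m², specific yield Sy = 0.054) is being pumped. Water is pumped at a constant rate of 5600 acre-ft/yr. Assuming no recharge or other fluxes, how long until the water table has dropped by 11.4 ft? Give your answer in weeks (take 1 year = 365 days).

t ≈ 17.7 weeks

Δh = 11.4 ft = 3.475 m
ΔV = Sy × A × Δh = 0.054 × 1.25 × 10^7 × 3.475 = 2.345 × 10^6 m³
Q = 5600 acre-ft/yr = 18920 m³/d
t = ΔV / Q = 2.345 × 10^6 m³ / 18920 m³/d = 123.9 d
t = 123.9 d ≈ 17.71 weeks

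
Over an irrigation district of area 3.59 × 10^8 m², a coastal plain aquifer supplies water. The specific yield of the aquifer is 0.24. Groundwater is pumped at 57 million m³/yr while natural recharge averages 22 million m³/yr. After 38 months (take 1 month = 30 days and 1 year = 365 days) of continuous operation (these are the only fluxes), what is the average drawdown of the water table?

Δh ≈ 1.27 m

Net abstraction = 57 − 22 = 35 million m³/yr
Q_net = 35 million m³/yr = 95890 m³/d
t = 38 months = 1140 d
ΔV = Q × t = 95890 m³/d × 1140 d = 1.093 × 10^8 m³
Δh = ΔV / (Sy × A) = 1.093 × 10^8 / (0.24 × 3.59 × 10^8) = 1.269 m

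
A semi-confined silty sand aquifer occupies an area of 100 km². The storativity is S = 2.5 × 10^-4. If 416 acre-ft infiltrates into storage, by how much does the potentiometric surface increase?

A = 100 km² = 1 × 10^8 m²
ΔV = 416 acre-ft = 5.131 × 10^5 m³
Δh = ΔV / (S × A) = 5.131 × 10^5 m³ / (2.5 × 10^-4 × 1 × 10^8 m²) = 20.53 m

Δh ≈ 20.5 m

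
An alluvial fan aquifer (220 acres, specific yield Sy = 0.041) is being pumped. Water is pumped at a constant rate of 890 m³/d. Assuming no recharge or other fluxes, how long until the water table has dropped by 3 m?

A = 220 acres = 8.903 × 10^5 m²
ΔV = Sy × A × Δh = 0.041 × 8.903 × 10^5 × 3 = 1.095 × 10^5 m³
t = ΔV / Q = 1.095 × 10^5 m³ / 890 m³/d = 123 d

t ≈ 123 days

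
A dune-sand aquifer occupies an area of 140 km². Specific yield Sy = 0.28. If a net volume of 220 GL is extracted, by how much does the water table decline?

A = 140 km² = 1.4 × 10^8 m²
ΔV = 220 GL = 2.2 × 10^8 m³
Δh = ΔV / (Sy × A) = 2.2 × 10^8 m³ / (0.28 × 1.4 × 10^8 m²) = 5.612 m

Δh ≈ 5.61 m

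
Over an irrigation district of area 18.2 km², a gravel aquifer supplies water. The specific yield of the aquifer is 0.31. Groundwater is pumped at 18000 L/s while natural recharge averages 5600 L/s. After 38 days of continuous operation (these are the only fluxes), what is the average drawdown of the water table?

A = 18.2 km² = 1.82 × 10^7 m²
Net abstraction = 18000 − 5600 = 12400 L/s
Q_net = 12400 L/s = 1.071 × 10^6 m³/d
ΔV = Q × t = 1.071 × 10^6 m³/d × 38 d = 4.071 × 10^7 m³
Δh = ΔV / (Sy × A) = 4.071 × 10^7 / (0.31 × 1.82 × 10^7) = 7.216 m

Δh ≈ 7.22 m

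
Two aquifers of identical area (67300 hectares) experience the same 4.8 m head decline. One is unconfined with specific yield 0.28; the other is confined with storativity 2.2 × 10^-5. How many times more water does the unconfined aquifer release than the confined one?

ΔV_u / ΔV_c ≈ 12700

A = 67300 hectares = 6.73 × 10^8 m²
Unconfined: ΔV_u = Sy × A × Δh = 0.28 × 6.73 × 10^8 × 4.8 = 9.045 × 10^8 m³
Confined: ΔV_c = S × A × Δh = 2.2 × 10^-5 × 6.73 × 10^8 × 4.8 = 71070 m³
Ratio = ΔV_u / ΔV_c = Sy / S = 0.28 / 2.2 × 10^-5 = 12730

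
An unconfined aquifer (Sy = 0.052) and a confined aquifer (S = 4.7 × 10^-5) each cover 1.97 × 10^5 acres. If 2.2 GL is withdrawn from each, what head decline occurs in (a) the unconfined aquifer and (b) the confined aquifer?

Δh_u ≈ 0.0531 m; Δh_c ≈ 58.7 m

A = 1.97 × 10^5 acres = 7.972 × 10^8 m²
ΔV = 2.2 GL = 2.2 × 10^6 m³
Unconfined: Δh_u = ΔV/(Sy·A) = 2.2 × 10^6/(0.052 × 7.972 × 10^8) = 0.05307 m
Confined: Δh_c = ΔV/(S·A) = 2.2 × 10^6/(4.7 × 10^-5 × 7.972 × 10^8) = 58.71 m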